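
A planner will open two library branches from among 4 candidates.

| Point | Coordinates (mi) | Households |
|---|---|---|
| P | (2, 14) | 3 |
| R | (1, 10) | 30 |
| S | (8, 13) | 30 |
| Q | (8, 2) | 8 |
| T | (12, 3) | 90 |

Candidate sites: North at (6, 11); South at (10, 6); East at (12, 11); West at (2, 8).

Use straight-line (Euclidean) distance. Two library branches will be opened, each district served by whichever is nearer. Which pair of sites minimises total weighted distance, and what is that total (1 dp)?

Evaluate every pair (each demand assigned to the nearer of the two):
  {North, South}: total = 613.1
  {South, West}: total = 663.8
  {South, East}: total = 821.2
  {East, West}: total = 1007.1
  {North, East}: total = 1046.6
  {North, West}: total = 1134.8
Best pair: {North, South} with total 613.1.

{North, South}, total 613.1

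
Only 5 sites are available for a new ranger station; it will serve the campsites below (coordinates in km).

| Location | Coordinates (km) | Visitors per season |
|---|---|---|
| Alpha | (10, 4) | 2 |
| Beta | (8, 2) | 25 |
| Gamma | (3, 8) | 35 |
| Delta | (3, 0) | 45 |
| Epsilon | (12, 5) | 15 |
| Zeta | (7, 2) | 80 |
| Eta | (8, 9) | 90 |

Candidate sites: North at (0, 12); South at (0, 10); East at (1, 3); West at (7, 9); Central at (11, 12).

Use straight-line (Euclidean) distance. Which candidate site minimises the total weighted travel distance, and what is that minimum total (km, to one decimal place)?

West, total 1522.0 km

Total weighted distance at each candidate:
  North (0, 12): total = 3031.3
  South (0, 10): total = 2673.2
  East (1, 3): total = 2029.7
  West (7, 9): total = 1522.0
  Central (11, 12): total = 2588.7
Minimum is at West with total 1522.0 km.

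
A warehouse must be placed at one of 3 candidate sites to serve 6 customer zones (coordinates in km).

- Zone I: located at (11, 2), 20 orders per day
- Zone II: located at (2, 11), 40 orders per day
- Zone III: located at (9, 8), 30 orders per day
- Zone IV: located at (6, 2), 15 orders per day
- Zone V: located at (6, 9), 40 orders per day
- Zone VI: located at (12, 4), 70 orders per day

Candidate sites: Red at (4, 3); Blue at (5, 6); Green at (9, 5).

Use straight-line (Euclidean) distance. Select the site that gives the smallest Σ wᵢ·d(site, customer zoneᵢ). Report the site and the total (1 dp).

Total weighted distance at each candidate:
  Red (4, 3): total = 1534.3
  Blue (5, 6): total = 1209.6
  Green (9, 5): total = 1015.9
Minimum is at Green with total 1015.9 km.

Green, total 1015.9 km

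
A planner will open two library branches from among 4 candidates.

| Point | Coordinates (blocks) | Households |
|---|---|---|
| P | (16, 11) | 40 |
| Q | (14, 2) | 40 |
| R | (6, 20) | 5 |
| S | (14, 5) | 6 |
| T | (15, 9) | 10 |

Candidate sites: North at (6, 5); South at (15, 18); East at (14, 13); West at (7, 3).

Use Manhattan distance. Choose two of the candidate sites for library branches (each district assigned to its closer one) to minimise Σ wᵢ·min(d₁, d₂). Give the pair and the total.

Evaluate every pair (each demand assigned to the nearer of the two):
  {East, West}: total = 653
  {South, East}: total = 753
  {North, East}: total = 773
  {South, West}: total = 839
  {North, South}: total = 953
  {North, West}: total = 1213
Best pair: {East, West} with total 653.

{East, West}, total 653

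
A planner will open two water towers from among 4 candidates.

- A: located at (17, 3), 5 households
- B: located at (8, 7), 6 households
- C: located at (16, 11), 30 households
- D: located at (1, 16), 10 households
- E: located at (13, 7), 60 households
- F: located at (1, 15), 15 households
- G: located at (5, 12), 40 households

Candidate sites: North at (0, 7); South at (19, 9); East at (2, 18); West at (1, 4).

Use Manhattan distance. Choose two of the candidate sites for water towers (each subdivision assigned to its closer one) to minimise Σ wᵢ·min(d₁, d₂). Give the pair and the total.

Evaluate every pair (each demand assigned to the nearer of the two):
  {South, East}: total = 1198
  {North, South}: total = 1353
  {South, West}: total = 1495
  {North, East}: total = 1983
  {East, West}: total = 2125
  {North, West}: total = 2148
Best pair: {South, East} with total 1198.

{South, East}, total 1198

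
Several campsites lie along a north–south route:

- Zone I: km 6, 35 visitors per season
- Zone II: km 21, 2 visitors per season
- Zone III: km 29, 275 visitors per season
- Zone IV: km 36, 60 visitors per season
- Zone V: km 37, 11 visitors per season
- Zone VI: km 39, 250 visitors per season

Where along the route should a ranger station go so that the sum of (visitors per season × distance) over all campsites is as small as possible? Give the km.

x = 36

For a sum of weighted absolute distances on a line, the optimum is the weighted median (not the mean). Total weight W = 633; half-weight = 316.5.
Sort by position and accumulate weight:
  km 6 (Zone I, w=35) → cum 35
  km 21 (Zone II, w=2) → cum 37
  km 29 (Zone III, w=275) → cum 312
  km 36 (Zone IV, w=60) → cum 372  ≥ 316.5 → median here
  km 37 (Zone V, w=11) → cum 383
  km 39 (Zone VI, w=250) → cum 633
Optimal location: km 36.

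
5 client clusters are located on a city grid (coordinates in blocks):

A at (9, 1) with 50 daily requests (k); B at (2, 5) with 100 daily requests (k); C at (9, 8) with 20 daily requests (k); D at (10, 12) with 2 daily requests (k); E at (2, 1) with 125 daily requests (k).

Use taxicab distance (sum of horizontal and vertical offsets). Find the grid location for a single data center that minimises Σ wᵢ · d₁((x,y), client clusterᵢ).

(2, 1)

Manhattan distance separates: Σwᵢ(|x−xᵢ|+|y−yᵢ|) = Σwᵢ|x−xᵢ| + Σwᵢ|y−yᵢ|, so x and y are optimised independently as 1-D weighted medians.
Total weight W = 297; half = 148.5.
x-coordinate, sorted with cumulative weight:
  x=2 (B, w=100) cum 100
  x=2 (E, w=125) cum 225  ← median
  x=9 (A, w=50) cum 275
  x=9 (C, w=20) cum 295
  x=10 (D, w=2) cum 297
⇒ x* = 2
y-coordinate, sorted with cumulative weight:
  y=1 (A, w=50) cum 50
  y=1 (E, w=125) cum 175  ← median
  y=5 (B, w=100) cum 275
  y=8 (C, w=20) cum 295
  y=12 (D, w=2) cum 297
⇒ y* = 1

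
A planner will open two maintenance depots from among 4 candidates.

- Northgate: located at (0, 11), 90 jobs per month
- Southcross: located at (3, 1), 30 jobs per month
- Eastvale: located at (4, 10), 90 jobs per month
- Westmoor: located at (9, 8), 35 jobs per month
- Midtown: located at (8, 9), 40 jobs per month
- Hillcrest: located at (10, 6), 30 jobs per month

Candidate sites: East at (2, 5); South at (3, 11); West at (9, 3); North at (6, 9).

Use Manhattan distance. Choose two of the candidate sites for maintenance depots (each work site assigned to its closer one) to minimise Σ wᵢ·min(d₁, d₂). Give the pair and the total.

{South, North}, total 1180

Evaluate every pair (each demand assigned to the nearer of the two):
  {South, North}: total = 1180
  {South, West}: total = 1265
  {East, South}: total = 1465
  {East, North}: total = 1570
  {West, North}: total = 1570
  {East, West}: total = 2075
Best pair: {South, North} with total 1180.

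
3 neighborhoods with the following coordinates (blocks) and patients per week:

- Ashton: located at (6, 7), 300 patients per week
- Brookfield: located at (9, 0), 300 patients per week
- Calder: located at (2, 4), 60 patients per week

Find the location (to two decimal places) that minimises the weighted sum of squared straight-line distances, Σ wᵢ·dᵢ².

The minimiser of Σwᵢ‖p−pᵢ‖² is the weighted centroid p* = (Σwᵢpᵢ)/(Σwᵢ).
Σwᵢ = 660.
Σwᵢxᵢ = 300·6 + 300·9 + 60·2 = 4620.
Σwᵢyᵢ = 300·7 + 300·0 + 60·4 = 2340.
x* = 4620/660 = 7.00, y* = 2340/660 = 3.55.

(7.00, 3.55)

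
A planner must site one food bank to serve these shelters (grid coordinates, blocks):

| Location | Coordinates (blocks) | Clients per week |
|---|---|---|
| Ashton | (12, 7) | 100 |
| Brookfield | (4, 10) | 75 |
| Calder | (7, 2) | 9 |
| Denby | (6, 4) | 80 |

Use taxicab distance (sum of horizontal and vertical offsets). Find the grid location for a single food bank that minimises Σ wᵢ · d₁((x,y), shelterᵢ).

Manhattan distance separates: Σwᵢ(|x−xᵢ|+|y−yᵢ|) = Σwᵢ|x−xᵢ| + Σwᵢ|y−yᵢ|, so x and y are optimised independently as 1-D weighted medians.
Total weight W = 264; half = 132.
x-coordinate, sorted with cumulative weight:
  x=4 (Brookfield, w=75) cum 75
  x=6 (Denby, w=80) cum 155  ← median
  x=7 (Calder, w=9) cum 164
  x=12 (Ashton, w=100) cum 264
⇒ x* = 6
y-coordinate, sorted with cumulative weight:
  y=2 (Calder, w=9) cum 9
  y=4 (Denby, w=80) cum 89
  y=7 (Ashton, w=100) cum 189  ← median
  y=10 (Brookfield, w=75) cum 264
⇒ y* = 7

(6, 7)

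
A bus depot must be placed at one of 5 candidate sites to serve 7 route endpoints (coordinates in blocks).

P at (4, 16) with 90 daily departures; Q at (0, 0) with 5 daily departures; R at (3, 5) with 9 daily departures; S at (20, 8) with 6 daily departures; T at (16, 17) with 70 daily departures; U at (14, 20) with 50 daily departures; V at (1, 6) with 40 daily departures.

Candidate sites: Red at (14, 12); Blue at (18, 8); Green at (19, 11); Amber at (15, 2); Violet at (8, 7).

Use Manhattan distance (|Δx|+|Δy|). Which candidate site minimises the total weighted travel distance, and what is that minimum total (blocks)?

Total weighted distance at each candidate:
  Red (14, 12): total = 3262
  Blue (18, 8): total = 4614
  Green (19, 11): total = 4422
  Amber (15, 2): total = 5326
  Violet (8, 7): total = 3916
Minimum is at Red with total 3262 blocks.

Red, total 3262 blocks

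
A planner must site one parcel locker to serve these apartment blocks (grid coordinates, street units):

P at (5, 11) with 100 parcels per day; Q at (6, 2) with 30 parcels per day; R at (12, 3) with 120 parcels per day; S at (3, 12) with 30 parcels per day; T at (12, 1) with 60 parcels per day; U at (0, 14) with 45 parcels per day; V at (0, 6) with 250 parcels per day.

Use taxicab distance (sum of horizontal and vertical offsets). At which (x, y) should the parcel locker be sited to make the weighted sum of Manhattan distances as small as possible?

Manhattan distance separates: Σwᵢ(|x−xᵢ|+|y−yᵢ|) = Σwᵢ|x−xᵢ| + Σwᵢ|y−yᵢ|, so x and y are optimised independently as 1-D weighted medians.
Total weight W = 635; half = 317.5.
x-coordinate, sorted with cumulative weight:
  x=0 (U, w=45) cum 45
  x=0 (V, w=250) cum 295
  x=3 (S, w=30) cum 325  ← median
  x=5 (P, w=100) cum 425
  x=6 (Q, w=30) cum 455
  x=12 (R, w=120) cum 575
  x=12 (T, w=60) cum 635
⇒ x* = 3
y-coordinate, sorted with cumulative weight:
  y=1 (T, w=60) cum 60
  y=2 (Q, w=30) cum 90
  y=3 (R, w=120) cum 210
  y=6 (V, w=250) cum 460  ← median
  y=11 (P, w=100) cum 560
  y=12 (S, w=30) cum 590
  y=14 (U, w=45) cum 635
⇒ y* = 6

(3, 6)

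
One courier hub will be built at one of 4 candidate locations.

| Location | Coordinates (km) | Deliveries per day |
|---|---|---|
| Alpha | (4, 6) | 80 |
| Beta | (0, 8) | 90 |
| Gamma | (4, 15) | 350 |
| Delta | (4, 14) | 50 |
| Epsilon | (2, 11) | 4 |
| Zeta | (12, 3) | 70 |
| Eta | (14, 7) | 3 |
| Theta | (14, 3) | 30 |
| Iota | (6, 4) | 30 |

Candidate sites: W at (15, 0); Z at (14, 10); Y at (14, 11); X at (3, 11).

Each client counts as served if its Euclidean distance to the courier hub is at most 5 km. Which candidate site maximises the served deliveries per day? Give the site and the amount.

X, covering 494

Coverage radius r = 5 km; a point is covered iff (Δx)²+(Δy)² ≤ 5² = 25.
  W (15, 0): covers {Zeta, Theta} → 100
  Z (14, 10): covers {Eta} → 3
  Y (14, 11): covers {Eta} → 3
  X (3, 11): covers {Beta, Gamma, Delta, Epsilon} → 494
Maximum coverage at X: 494 deliveries per day.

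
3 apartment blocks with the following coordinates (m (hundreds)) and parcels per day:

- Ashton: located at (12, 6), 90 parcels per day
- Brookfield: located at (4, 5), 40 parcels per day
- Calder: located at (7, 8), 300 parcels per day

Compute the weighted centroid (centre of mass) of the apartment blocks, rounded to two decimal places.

(7.77, 7.30)

The minimiser of Σwᵢ‖p−pᵢ‖² is the weighted centroid p* = (Σwᵢpᵢ)/(Σwᵢ).
Σwᵢ = 430.
Σwᵢxᵢ = 90·12 + 40·4 + 300·7 = 3340.
Σwᵢyᵢ = 90·6 + 40·5 + 300·8 = 3140.
x* = 3340/430 = 7.77, y* = 3140/430 = 7.30.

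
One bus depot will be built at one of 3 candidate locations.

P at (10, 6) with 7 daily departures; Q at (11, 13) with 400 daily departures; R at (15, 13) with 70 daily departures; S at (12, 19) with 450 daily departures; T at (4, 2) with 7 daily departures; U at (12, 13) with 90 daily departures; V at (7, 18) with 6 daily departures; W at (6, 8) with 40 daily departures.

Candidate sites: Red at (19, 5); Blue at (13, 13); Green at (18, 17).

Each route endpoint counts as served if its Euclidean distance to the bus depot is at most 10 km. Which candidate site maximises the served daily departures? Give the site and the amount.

Coverage radius r = 10 km; a point is covered iff (Δx)²+(Δy)² ≤ 10² = 100.
  Red (19, 5): covers {P, R} → 77
  Blue (13, 13): covers {P, Q, R, S, U, V, W} → 1063
  Green (18, 17): covers {Q, R, S, U} → 1010
Maximum coverage at Blue: 1063 daily departures.

Blue, covering 1063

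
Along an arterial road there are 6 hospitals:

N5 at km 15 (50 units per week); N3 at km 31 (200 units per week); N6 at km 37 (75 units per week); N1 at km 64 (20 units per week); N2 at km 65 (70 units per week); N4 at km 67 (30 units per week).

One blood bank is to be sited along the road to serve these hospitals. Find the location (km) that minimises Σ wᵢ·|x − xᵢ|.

For a sum of weighted absolute distances on a line, the optimum is the weighted median (not the mean). Total weight W = 445; half-weight = 222.5.
Sort by position and accumulate weight:
  km 15 (N5, w=50) → cum 50
  km 31 (N3, w=200) → cum 250  ≥ 222.5 → median here
  km 37 (N6, w=75) → cum 325
  km 64 (N1, w=20) → cum 345
  km 65 (N2, w=70) → cum 415
  km 67 (N4, w=30) → cum 445
Optimal location: km 31.

x = 31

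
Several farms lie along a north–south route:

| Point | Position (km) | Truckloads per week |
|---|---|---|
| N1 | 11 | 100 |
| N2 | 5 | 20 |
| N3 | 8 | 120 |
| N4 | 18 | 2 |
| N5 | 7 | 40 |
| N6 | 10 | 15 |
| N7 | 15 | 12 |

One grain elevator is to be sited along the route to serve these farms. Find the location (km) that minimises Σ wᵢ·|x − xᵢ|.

For a sum of weighted absolute distances on a line, the optimum is the weighted median (not the mean). Total weight W = 309; half-weight = 154.5.
Sort by position and accumulate weight:
  km 5 (N2, w=20) → cum 20
  km 7 (N5, w=40) → cum 60
  km 8 (N3, w=120) → cum 180  ≥ 154.5 → median here
  km 10 (N6, w=15) → cum 195
  km 11 (N1, w=100) → cum 295
  km 15 (N7, w=12) → cum 307
  km 18 (N4, w=2) → cum 309
Optimal location: km 8.

x = 8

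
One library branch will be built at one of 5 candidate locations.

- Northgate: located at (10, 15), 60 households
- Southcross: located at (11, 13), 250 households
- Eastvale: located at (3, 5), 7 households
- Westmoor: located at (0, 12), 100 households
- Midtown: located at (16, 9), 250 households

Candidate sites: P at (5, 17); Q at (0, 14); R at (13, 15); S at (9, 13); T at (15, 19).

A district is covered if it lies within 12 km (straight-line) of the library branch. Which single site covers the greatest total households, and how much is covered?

S, covering 667

Coverage radius r = 12 km; a point is covered iff (Δx)²+(Δy)² ≤ 12² = 144.
  P (5, 17): covers {Northgate, Southcross, Westmoor} → 410
  Q (0, 14): covers {Northgate, Southcross, Eastvale, Westmoor} → 417
  R (13, 15): covers {Northgate, Southcross, Midtown} → 560
  S (9, 13): covers {Northgate, Southcross, Eastvale, Westmoor, Midtown} → 667
  T (15, 19): covers {Northgate, Southcross, Midtown} → 560
Maximum coverage at S: 667 households.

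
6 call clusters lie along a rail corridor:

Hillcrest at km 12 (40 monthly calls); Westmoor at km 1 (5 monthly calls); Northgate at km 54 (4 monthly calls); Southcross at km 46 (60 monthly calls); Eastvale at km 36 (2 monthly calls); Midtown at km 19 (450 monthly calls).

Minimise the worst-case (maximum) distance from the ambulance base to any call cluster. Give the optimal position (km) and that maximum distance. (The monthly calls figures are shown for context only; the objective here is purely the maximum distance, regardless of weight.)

The 1-center on a line is the midpoint of the two extreme points: leftmost at 1, rightmost at 54.
Optimal location = (1 + 54)/2 = 27.5; maximum distance = (54 − 1)/2 = 26.5.

location 27.5, max distance 26.5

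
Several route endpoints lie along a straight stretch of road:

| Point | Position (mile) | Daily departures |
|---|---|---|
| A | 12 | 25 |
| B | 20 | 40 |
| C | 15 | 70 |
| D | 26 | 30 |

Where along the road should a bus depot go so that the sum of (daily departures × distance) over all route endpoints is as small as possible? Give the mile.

For a sum of weighted absolute distances on a line, the optimum is the weighted median (not the mean). Total weight W = 165; half-weight = 82.5.
Sort by position and accumulate weight:
  mile 12 (A, w=25) → cum 25
  mile 15 (C, w=70) → cum 95  ≥ 82.5 → median here
  mile 20 (B, w=40) → cum 135
  mile 26 (D, w=30) → cum 165
Optimal location: mile 15.

x = 15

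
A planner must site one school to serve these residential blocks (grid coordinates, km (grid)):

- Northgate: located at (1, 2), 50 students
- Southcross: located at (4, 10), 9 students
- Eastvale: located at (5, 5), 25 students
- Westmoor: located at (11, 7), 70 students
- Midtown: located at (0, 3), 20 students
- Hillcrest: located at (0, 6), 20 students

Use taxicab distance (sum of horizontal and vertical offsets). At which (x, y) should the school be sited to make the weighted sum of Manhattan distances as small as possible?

Manhattan distance separates: Σwᵢ(|x−xᵢ|+|y−yᵢ|) = Σwᵢ|x−xᵢ| + Σwᵢ|y−yᵢ|, so x and y are optimised independently as 1-D weighted medians.
Total weight W = 194; half = 97.
x-coordinate, sorted with cumulative weight:
  x=0 (Midtown, w=20) cum 20
  x=0 (Hillcrest, w=20) cum 40
  x=1 (Northgate, w=50) cum 90
  x=4 (Southcross, w=9) cum 99  ← median
  x=5 (Eastvale, w=25) cum 124
  x=11 (Westmoor, w=70) cum 194
⇒ x* = 4
y-coordinate, sorted with cumulative weight:
  y=2 (Northgate, w=50) cum 50
  y=3 (Midtown, w=20) cum 70
  y=5 (Eastvale, w=25) cum 95
  y=6 (Hillcrest, w=20) cum 115  ← median
  y=7 (Westmoor, w=70) cum 185
  y=10 (Southcross, w=9) cum 194
⇒ y* = 6

(4, 6)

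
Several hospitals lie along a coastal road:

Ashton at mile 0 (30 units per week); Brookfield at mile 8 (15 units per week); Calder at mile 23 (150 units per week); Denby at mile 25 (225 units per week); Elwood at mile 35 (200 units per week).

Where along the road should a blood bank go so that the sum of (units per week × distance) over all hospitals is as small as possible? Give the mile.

x = 25

For a sum of weighted absolute distances on a line, the optimum is the weighted median (not the mean). Total weight W = 620; half-weight = 310.
Sort by position and accumulate weight:
  mile 0 (Ashton, w=30) → cum 30
  mile 8 (Brookfield, w=15) → cum 45
  mile 23 (Calder, w=150) → cum 195
  mile 25 (Denby, w=225) → cum 420  ≥ 310 → median here
  mile 35 (Elwood, w=200) → cum 620
Optimal location: mile 25.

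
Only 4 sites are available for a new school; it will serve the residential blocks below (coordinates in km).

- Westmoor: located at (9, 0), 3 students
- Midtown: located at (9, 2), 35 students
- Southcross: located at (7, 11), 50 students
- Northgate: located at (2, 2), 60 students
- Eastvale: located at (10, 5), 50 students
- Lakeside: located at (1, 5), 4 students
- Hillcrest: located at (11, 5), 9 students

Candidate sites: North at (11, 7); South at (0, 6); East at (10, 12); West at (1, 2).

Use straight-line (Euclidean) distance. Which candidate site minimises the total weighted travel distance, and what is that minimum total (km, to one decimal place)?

North, total 1281.5 km

Total weighted distance at each candidate:
  North (11, 7): total = 1281.5
  South (0, 6): total = 1683.2
  East (10, 12): total = 1773.6
  West (1, 2): total = 1485.9
Minimum is at North with total 1281.5 km.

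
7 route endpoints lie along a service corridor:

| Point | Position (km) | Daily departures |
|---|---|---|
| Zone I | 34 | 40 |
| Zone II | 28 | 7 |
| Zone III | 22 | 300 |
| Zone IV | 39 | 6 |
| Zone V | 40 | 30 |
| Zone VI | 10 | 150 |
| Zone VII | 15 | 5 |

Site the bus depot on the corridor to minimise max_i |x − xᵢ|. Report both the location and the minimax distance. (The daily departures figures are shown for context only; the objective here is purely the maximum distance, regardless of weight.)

The 1-center on a line is the midpoint of the two extreme points: leftmost at 10, rightmost at 40.
Optimal location = (10 + 40)/2 = 25; maximum distance = (40 − 10)/2 = 15.

location 25, max distance 15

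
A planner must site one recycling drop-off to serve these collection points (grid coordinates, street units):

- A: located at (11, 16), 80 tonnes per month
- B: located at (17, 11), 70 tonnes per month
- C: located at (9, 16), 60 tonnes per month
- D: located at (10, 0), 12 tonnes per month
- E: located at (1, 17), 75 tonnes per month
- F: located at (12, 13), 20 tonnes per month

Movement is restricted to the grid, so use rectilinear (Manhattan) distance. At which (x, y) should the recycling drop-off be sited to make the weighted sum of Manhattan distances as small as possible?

(11, 16)

Manhattan distance separates: Σwᵢ(|x−xᵢ|+|y−yᵢ|) = Σwᵢ|x−xᵢ| + Σwᵢ|y−yᵢ|, so x and y are optimised independently as 1-D weighted medians.
Total weight W = 317; half = 158.5.
x-coordinate, sorted with cumulative weight:
  x=1 (E, w=75) cum 75
  x=9 (C, w=60) cum 135
  x=10 (D, w=12) cum 147
  x=11 (A, w=80) cum 227  ← median
  x=12 (F, w=20) cum 247
  x=17 (B, w=70) cum 317
⇒ x* = 11
y-coordinate, sorted with cumulative weight:
  y=0 (D, w=12) cum 12
  y=11 (B, w=70) cum 82
  y=13 (F, w=20) cum 102
  y=16 (A, w=80) cum 182  ← median
  y=16 (C, w=60) cum 242
  y=17 (E, w=75) cum 317
⇒ y* = 16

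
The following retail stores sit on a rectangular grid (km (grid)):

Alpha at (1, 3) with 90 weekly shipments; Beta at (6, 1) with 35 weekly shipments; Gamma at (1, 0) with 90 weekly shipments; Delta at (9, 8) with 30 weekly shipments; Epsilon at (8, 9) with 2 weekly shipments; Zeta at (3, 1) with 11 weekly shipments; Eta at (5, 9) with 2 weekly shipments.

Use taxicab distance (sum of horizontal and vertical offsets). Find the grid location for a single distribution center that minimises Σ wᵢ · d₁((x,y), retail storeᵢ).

Manhattan distance separates: Σwᵢ(|x−xᵢ|+|y−yᵢ|) = Σwᵢ|x−xᵢ| + Σwᵢ|y−yᵢ|, so x and y are optimised independently as 1-D weighted medians.
Total weight W = 260; half = 130.
x-coordinate, sorted with cumulative weight:
  x=1 (Alpha, w=90) cum 90
  x=1 (Gamma, w=90) cum 180  ← median
  x=3 (Zeta, w=11) cum 191
  x=5 (Eta, w=2) cum 193
  x=6 (Beta, w=35) cum 228
  x=8 (Epsilon, w=2) cum 230
  x=9 (Delta, w=30) cum 260
⇒ x* = 1
y-coordinate, sorted with cumulative weight:
  y=0 (Gamma, w=90) cum 90
  y=1 (Beta, w=35) cum 125
  y=1 (Zeta, w=11) cum 136  ← median
  y=3 (Alpha, w=90) cum 226
  y=8 (Delta, w=30) cum 256
  y=9 (Epsilon, w=2) cum 258
  y=9 (Eta, w=2) cum 260
⇒ y* = 1

(1, 1)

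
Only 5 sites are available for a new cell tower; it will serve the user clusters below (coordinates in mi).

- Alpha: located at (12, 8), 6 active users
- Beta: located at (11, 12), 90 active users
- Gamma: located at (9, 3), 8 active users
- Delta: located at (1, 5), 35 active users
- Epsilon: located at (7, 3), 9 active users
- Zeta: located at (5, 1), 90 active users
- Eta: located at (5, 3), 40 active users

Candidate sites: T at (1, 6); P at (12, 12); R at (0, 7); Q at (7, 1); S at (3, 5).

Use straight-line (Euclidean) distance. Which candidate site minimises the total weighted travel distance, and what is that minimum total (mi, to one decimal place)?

S, total 1690.1 mi

Total weighted distance at each candidate:
  T (1, 6): total = 2056.7
  P (12, 12): total = 2368.4
  R (0, 7): total = 2348.4
  Q (7, 1): total = 1691.2
  S (3, 5): total = 1690.1
Minimum is at S with total 1690.1 mi.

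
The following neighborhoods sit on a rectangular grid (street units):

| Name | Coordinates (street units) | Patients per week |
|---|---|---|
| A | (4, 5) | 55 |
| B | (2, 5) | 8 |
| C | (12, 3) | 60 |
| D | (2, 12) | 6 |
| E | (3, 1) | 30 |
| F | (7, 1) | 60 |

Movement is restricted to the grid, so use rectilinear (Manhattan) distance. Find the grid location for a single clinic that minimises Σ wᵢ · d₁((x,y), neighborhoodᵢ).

Manhattan distance separates: Σwᵢ(|x−xᵢ|+|y−yᵢ|) = Σwᵢ|x−xᵢ| + Σwᵢ|y−yᵢ|, so x and y are optimised independently as 1-D weighted medians.
Total weight W = 219; half = 109.5.
x-coordinate, sorted with cumulative weight:
  x=2 (B, w=8) cum 8
  x=2 (D, w=6) cum 14
  x=3 (E, w=30) cum 44
  x=4 (A, w=55) cum 99
  x=7 (F, w=60) cum 159  ← median
  x=12 (C, w=60) cum 219
⇒ x* = 7
y-coordinate, sorted with cumulative weight:
  y=1 (E, w=30) cum 30
  y=1 (F, w=60) cum 90
  y=3 (C, w=60) cum 150  ← median
  y=5 (A, w=55) cum 205
  y=5 (B, w=8) cum 213
  y=12 (D, w=6) cum 219
⇒ y* = 3

(7, 3)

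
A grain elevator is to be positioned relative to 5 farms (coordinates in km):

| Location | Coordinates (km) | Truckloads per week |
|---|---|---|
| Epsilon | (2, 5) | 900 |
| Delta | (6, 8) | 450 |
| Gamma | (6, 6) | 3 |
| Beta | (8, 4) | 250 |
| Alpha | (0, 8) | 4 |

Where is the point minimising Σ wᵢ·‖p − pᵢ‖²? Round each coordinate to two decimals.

The minimiser of Σwᵢ‖p−pᵢ‖² is the weighted centroid p* = (Σwᵢpᵢ)/(Σwᵢ).
Σwᵢ = 1607.
Σwᵢxᵢ = 900·2 + 450·6 + 3·6 + 250·8 + 4·0 = 6518.
Σwᵢyᵢ = 900·5 + 450·8 + 3·6 + 250·4 + 4·8 = 9150.
x* = 6518/1607 = 4.06, y* = 9150/1607 = 5.69.

(4.06, 5.69)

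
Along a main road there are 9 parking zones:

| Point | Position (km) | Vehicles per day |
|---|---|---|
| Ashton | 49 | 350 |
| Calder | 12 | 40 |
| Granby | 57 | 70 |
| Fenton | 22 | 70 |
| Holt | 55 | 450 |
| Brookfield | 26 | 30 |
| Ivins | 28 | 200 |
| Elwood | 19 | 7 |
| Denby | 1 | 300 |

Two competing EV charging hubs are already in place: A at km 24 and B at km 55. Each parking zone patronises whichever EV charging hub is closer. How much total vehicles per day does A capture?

647

The indifferent point is the midpoint (24+55)/2 = 39.5; parking zones left of it (closer to A at 24) go to A, those right go to B.
  Denby at 1 (w=300) → A
  Calder at 12 (w=40) → A
  Elwood at 19 (w=7) → A
  Fenton at 22 (w=70) → A
  Brookfield at 26 (w=30) → A
  Ivins at 28 (w=200) → A
  Ashton at 49 (w=350) → B
  Holt at 55 (w=450) → B
  Granby at 57 (w=70) → B
A captures 647; B captures 870.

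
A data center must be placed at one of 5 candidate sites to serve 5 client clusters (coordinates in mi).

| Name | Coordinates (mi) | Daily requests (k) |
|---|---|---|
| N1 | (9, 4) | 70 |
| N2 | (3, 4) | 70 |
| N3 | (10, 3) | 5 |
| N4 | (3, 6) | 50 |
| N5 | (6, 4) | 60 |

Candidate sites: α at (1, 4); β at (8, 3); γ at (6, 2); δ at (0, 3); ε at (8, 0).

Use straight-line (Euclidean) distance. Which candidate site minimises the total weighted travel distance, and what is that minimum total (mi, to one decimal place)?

Total weighted distance at each candidate:
  α (1, 4): total = 1186.7
  β (8, 3): total = 891.6
  γ (6, 2): total = 895.4
  δ (0, 3): total = 1482.3
  ε (8, 0): total = 1413.7
Minimum is at β with total 891.6 mi.

β, total 891.6 mi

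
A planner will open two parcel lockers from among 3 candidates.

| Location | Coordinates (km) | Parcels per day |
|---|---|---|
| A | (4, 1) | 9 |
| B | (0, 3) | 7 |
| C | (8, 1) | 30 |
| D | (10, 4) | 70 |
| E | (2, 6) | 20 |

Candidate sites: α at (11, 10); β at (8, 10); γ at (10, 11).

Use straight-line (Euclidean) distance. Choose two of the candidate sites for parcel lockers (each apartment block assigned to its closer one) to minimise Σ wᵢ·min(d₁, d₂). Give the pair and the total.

Evaluate every pair (each demand assigned to the nearer of the two):
  {α, β}: total = 1003.1
  {β, γ}: total = 1020.0
  {α, γ}: total = 1091.3
Best pair: {α, β} with total 1003.1.

{α, β}, total 1003.1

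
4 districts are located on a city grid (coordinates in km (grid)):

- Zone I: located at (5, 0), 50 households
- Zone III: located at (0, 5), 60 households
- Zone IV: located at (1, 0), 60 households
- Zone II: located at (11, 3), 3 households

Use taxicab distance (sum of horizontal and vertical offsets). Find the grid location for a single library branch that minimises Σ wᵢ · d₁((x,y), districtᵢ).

Manhattan distance separates: Σwᵢ(|x−xᵢ|+|y−yᵢ|) = Σwᵢ|x−xᵢ| + Σwᵢ|y−yᵢ|, so x and y are optimised independently as 1-D weighted medians.
Total weight W = 173; half = 86.5.
x-coordinate, sorted with cumulative weight:
  x=0 (Zone III, w=60) cum 60
  x=1 (Zone IV, w=60) cum 120  ← median
  x=5 (Zone I, w=50) cum 170
  x=11 (Zone II, w=3) cum 173
⇒ x* = 1
y-coordinate, sorted with cumulative weight:
  y=0 (Zone I, w=50) cum 50
  y=0 (Zone IV, w=60) cum 110  ← median
  y=3 (Zone II, w=3) cum 113
  y=5 (Zone III, w=60) cum 173
⇒ y* = 0

(1, 0)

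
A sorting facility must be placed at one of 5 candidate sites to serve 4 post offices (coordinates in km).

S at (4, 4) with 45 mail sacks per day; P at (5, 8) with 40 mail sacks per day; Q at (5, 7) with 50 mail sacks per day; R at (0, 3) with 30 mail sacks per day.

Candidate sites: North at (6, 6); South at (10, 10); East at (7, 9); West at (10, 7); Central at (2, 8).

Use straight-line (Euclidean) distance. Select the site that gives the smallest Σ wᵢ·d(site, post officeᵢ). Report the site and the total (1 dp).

North, total 488.7 km

Total weighted distance at each candidate:
  North (6, 6): total = 488.7
  South (10, 10): total = 1255.0
  East (7, 9): total = 769.8
  West (10, 7): total = 1078.9
  Central (2, 8): total = 640.9
Minimum is at North with total 488.7 km.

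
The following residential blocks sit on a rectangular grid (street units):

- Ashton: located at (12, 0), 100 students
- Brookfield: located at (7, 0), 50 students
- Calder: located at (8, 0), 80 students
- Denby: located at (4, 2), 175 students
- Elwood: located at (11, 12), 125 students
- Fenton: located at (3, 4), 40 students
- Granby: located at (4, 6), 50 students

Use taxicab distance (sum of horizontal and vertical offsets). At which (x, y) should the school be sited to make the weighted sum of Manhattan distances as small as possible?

Manhattan distance separates: Σwᵢ(|x−xᵢ|+|y−yᵢ|) = Σwᵢ|x−xᵢ| + Σwᵢ|y−yᵢ|, so x and y are optimised independently as 1-D weighted medians.
Total weight W = 620; half = 310.
x-coordinate, sorted with cumulative weight:
  x=3 (Fenton, w=40) cum 40
  x=4 (Denby, w=175) cum 215
  x=4 (Granby, w=50) cum 265
  x=7 (Brookfield, w=50) cum 315  ← median
  x=8 (Calder, w=80) cum 395
  x=11 (Elwood, w=125) cum 520
  x=12 (Ashton, w=100) cum 620
⇒ x* = 7
y-coordinate, sorted with cumulative weight:
  y=0 (Ashton, w=100) cum 100
  y=0 (Brookfield, w=50) cum 150
  y=0 (Calder, w=80) cum 230
  y=2 (Denby, w=175) cum 405  ← median
  y=4 (Fenton, w=40) cum 445
  y=6 (Granby, w=50) cum 495
  y=12 (Elwood, w=125) cum 620
⇒ y* = 2

(7, 2)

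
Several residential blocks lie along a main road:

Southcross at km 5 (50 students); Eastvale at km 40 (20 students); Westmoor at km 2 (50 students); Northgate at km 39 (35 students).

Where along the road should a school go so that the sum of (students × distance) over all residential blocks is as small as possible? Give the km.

x = 5

For a sum of weighted absolute distances on a line, the optimum is the weighted median (not the mean). Total weight W = 155; half-weight = 77.5.
Sort by position and accumulate weight:
  km 2 (Westmoor, w=50) → cum 50
  km 5 (Southcross, w=50) → cum 100  ≥ 77.5 → median here
  km 39 (Northgate, w=35) → cum 135
  km 40 (Eastvale, w=20) → cum 155
Optimal location: km 5.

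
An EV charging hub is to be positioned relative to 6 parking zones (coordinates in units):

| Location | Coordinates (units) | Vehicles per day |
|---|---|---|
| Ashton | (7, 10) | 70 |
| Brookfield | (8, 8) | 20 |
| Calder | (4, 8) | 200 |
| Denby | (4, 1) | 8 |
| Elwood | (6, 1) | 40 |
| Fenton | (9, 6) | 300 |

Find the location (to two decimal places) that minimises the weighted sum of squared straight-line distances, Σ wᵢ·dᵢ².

(6.93, 6.75)

The minimiser of Σwᵢ‖p−pᵢ‖² is the weighted centroid p* = (Σwᵢpᵢ)/(Σwᵢ).
Σwᵢ = 638.
Σwᵢxᵢ = 70·7 + 20·8 + 200·4 + 8·4 + 40·6 + 300·9 = 4422.
Σwᵢyᵢ = 70·10 + 20·8 + 200·8 + 8·1 + 40·1 + 300·6 = 4308.
x* = 4422/638 = 6.93, y* = 4308/638 = 6.75.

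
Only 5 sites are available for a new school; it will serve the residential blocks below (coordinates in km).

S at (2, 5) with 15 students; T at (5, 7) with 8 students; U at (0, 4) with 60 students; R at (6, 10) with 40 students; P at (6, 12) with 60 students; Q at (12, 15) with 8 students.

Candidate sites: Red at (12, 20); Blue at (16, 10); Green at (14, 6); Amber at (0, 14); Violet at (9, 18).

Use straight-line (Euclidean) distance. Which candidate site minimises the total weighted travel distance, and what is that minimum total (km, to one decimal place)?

Amber, total 1571.4 km

Total weighted distance at each candidate:
  Red (12, 20): total = 2695.0
  Blue (16, 10): total = 2402.6
  Green (14, 6): total = 2133.1
  Amber (0, 14): total = 1571.4
  Violet (9, 18): total = 2091.9
Minimum is at Amber with total 1571.4 km.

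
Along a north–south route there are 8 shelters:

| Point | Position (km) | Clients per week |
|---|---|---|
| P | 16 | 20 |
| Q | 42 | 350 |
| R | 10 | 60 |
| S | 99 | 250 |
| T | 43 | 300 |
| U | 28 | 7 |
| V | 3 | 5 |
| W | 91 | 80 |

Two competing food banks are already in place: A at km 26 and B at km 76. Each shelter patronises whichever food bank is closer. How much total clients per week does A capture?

742

The indifferent point is the midpoint (26+76)/2 = 51; shelters left of it (closer to A at 26) go to A, those right go to B.
  V at 3 (w=5) → A
  R at 10 (w=60) → A
  P at 16 (w=20) → A
  U at 28 (w=7) → A
  Q at 42 (w=350) → A
  T at 43 (w=300) → A
  W at 91 (w=80) → B
  S at 99 (w=250) → B
A captures 742; B captures 330.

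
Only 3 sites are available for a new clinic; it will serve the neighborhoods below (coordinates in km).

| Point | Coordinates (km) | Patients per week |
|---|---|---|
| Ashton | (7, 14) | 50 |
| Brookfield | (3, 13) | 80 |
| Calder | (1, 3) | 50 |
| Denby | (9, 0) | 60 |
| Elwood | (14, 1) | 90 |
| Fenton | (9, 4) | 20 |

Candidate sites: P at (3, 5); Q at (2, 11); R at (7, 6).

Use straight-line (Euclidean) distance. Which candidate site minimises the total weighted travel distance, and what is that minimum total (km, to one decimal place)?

Total weighted distance at each candidate:
  P (3, 5): total = 2917.6
  Q (2, 11): total = 3259.7
  R (7, 6): total = 2590.6
Minimum is at R with total 2590.6 km.

R, total 2590.6 km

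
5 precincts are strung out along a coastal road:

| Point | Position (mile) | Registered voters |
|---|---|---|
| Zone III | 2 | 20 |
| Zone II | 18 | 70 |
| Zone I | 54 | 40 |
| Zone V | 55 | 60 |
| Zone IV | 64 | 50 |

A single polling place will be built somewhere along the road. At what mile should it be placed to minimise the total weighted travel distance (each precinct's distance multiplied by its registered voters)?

x = 54

For a sum of weighted absolute distances on a line, the optimum is the weighted median (not the mean). Total weight W = 240; half-weight = 120.
Sort by position and accumulate weight:
  mile 2 (Zone III, w=20) → cum 20
  mile 18 (Zone II, w=70) → cum 90
  mile 54 (Zone I, w=40) → cum 130  ≥ 120 → median here
  mile 55 (Zone V, w=60) → cum 190
  mile 64 (Zone IV, w=50) → cum 240
Optimal location: mile 54.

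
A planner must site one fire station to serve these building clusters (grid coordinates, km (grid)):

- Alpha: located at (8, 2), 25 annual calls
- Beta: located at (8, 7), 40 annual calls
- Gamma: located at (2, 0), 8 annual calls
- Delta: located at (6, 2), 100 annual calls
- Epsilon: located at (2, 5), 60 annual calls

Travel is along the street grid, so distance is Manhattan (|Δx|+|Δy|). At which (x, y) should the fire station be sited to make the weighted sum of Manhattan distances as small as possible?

(6, 2)

Manhattan distance separates: Σwᵢ(|x−xᵢ|+|y−yᵢ|) = Σwᵢ|x−xᵢ| + Σwᵢ|y−yᵢ|, so x and y are optimised independently as 1-D weighted medians.
Total weight W = 233; half = 116.5.
x-coordinate, sorted with cumulative weight:
  x=2 (Gamma, w=8) cum 8
  x=2 (Epsilon, w=60) cum 68
  x=6 (Delta, w=100) cum 168  ← median
  x=8 (Alpha, w=25) cum 193
  x=8 (Beta, w=40) cum 233
⇒ x* = 6
y-coordinate, sorted with cumulative weight:
  y=0 (Gamma, w=8) cum 8
  y=2 (Alpha, w=25) cum 33
  y=2 (Delta, w=100) cum 133  ← median
  y=5 (Epsilon, w=60) cum 193
  y=7 (Beta, w=40) cum 233
⇒ y* = 2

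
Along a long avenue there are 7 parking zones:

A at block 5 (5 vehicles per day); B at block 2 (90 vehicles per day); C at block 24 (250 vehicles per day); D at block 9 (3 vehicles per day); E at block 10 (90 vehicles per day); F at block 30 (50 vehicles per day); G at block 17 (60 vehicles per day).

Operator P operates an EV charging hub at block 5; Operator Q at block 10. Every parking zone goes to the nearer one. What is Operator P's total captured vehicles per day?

95

The indifferent point is the midpoint (5+10)/2 = 7.5; parking zones left of it (closer to Operator P at 5) go to Operator P, those right go to Operator Q.
  B at 2 (w=90) → Operator P
  A at 5 (w=5) → Operator P
  D at 9 (w=3) → Operator Q
  E at 10 (w=90) → Operator Q
  G at 17 (w=60) → Operator Q
  C at 24 (w=250) → Operator Q
  F at 30 (w=50) → Operator Q
Operator P captures 95; Operator Q captures 453.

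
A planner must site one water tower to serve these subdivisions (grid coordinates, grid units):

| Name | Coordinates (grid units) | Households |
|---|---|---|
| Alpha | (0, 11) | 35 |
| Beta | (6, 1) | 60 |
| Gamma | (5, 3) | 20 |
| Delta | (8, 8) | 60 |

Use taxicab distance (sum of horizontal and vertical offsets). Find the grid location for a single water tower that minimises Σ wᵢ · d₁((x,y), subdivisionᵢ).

Manhattan distance separates: Σwᵢ(|x−xᵢ|+|y−yᵢ|) = Σwᵢ|x−xᵢ| + Σwᵢ|y−yᵢ|, so x and y are optimised independently as 1-D weighted medians.
Total weight W = 175; half = 87.5.
x-coordinate, sorted with cumulative weight:
  x=0 (Alpha, w=35) cum 35
  x=5 (Gamma, w=20) cum 55
  x=6 (Beta, w=60) cum 115  ← median
  x=8 (Delta, w=60) cum 175
⇒ x* = 6
y-coordinate, sorted with cumulative weight:
  y=1 (Beta, w=60) cum 60
  y=3 (Gamma, w=20) cum 80
  y=8 (Delta, w=60) cum 140  ← median
  y=11 (Alpha, w=35) cum 175
⇒ y* = 8

(6, 8)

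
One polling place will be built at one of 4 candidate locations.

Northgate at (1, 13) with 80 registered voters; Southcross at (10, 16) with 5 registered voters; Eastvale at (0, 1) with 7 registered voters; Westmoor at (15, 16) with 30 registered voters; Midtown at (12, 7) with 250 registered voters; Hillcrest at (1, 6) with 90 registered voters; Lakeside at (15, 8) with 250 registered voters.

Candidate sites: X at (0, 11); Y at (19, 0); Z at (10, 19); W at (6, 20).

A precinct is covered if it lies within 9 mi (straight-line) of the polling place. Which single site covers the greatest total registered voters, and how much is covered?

Y, covering 250

Coverage radius r = 9 mi; a point is covered iff (Δx)²+(Δy)² ≤ 9² = 81.
  X (0, 11): covers {Northgate, Hillcrest} → 170
  Y (19, 0): covers {Lakeside} → 250
  Z (10, 19): covers {Southcross, Westmoor} → 35
  W (6, 20): covers {Northgate, Southcross} → 85
Maximum coverage at Y: 250 registered voters.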